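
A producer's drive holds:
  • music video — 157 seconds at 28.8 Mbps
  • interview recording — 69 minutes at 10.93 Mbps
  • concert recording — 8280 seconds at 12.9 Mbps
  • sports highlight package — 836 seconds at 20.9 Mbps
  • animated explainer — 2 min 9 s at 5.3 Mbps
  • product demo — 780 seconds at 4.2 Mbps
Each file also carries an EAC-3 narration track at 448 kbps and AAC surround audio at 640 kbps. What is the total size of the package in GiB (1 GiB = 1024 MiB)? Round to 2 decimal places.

22.54 GiB

Audio total: 448 + 640 = 1088 kbps = 1.088 Mbps.
music video: 29.888 Mbps × 157 s = 4692.4 Mb
interview recording: 12.018 Mbps × 4140 s = 49754.5 Mb
concert recording: 13.988 Mbps × 8280 s = 115820.6 Mb
sports highlight package: 21.988 Mbps × 836 s = 18382.0 Mb
animated explainer: 6.388 Mbps × 129 s = 824.1 Mb
product demo: 5.288 Mbps × 780 s = 4124.6 Mb
Total: 193598.2 Mb = 24199.8 MB.
= 22.54 GiB.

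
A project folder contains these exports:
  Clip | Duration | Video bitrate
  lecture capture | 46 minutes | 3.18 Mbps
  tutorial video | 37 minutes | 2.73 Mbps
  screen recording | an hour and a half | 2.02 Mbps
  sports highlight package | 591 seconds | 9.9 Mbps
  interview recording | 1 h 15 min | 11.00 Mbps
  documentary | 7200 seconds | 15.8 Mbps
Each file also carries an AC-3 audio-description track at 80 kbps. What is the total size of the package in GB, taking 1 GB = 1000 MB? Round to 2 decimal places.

Audio: 80 kbps = 0.080 Mbps.
lecture capture: 3.260 Mbps × 2760 s = 8997.6 Mb
tutorial video: 2.810 Mbps × 2220 s = 6238.2 Mb
screen recording: 2.100 Mbps × 5400 s = 11340.0 Mb
sports highlight package: 9.980 Mbps × 591 s = 5898.2 Mb
interview recording: 11.080 Mbps × 4500 s = 49860.0 Mb
documentary: 15.880 Mbps × 7200 s = 114336.0 Mb
Total: 196670.0 Mb = 24583.7 MB.
= 24.58 GB.

24.58 GB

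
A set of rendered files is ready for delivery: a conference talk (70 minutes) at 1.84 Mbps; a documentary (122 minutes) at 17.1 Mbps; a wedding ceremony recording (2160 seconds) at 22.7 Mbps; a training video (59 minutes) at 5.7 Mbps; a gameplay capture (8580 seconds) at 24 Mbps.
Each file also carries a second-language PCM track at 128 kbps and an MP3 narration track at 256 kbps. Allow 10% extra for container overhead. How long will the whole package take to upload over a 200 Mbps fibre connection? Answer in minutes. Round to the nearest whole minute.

38 minutes

Audio total: 128 + 256 = 384 kbps = 0.384 Mbps.
conference talk: 2.224 Mbps × 4200 s × 1.10 = 10274.9 Mb
documentary: 17.484 Mbps × 7320 s × 1.10 = 140781.2 Mb
wedding ceremony recording: 23.084 Mbps × 2160 s × 1.10 = 54847.6 Mb
training video: 6.084 Mbps × 3540 s × 1.10 = 23691.1 Mb
gameplay capture: 24.384 Mbps × 8580 s × 1.10 = 230136.2 Mb
Total: 459730.9 Mb = 57466.4 MB.
At 200 Mbps: 459730.9 / 200 = 2299 s ≈ 38.3 minutes.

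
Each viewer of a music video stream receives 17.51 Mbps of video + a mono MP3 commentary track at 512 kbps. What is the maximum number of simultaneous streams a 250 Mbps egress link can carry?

13

Audio: 512 kbps = 0.512 Mbps.
Per-viewer media rate: 18.022 Mbps.
250 Mbps = 250.0 Mbps; 250.0 / 18.022 = 13.87 → 13 viewers.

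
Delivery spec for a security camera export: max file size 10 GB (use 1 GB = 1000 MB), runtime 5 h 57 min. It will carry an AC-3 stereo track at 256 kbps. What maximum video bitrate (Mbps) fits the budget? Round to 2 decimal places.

3.48 Mbps

Budget: 10 GB = 80000.0 Mb.
5 h 57 min = 357 min = 21420 s
Total bitrate budget: 80000.0 Mb / 21420 s = 3.735 Mbps.
Audio: 256 kbps = 0.256 Mbps.
Video: 3.735 − 0.256 = 3.479 Mbps.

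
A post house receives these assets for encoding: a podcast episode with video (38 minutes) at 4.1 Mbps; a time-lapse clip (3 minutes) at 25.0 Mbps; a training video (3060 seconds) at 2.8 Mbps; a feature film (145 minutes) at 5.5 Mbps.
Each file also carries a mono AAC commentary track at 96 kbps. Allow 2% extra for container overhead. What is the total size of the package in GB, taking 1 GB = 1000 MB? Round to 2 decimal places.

Audio: 96 kbps = 0.096 Mbps.
podcast episode with video: 4.196 Mbps × 2280 s × 1.02 = 9758.2 Mb
time-lapse clip: 25.096 Mbps × 180 s × 1.02 = 4607.6 Mb
training video: 2.896 Mbps × 3060 s × 1.02 = 9039.0 Mb
feature film: 5.596 Mbps × 8700 s × 1.02 = 49658.9 Mb
Total: 73063.7 Mb = 9133.0 MB.
= 9.133 GB.

9.13 GB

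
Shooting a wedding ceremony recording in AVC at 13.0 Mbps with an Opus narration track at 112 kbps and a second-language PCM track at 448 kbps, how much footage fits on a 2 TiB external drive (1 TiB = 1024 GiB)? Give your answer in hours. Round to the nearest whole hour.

360 hours

Audio total: 112 + 448 = 560 kbps = 0.560 Mbps.
Total bitrate: 13.0 + 0.560 = 13.560 Mbps.
Capacity: 2 TiB = 17,592,186 Mb.
Recording time: 17,592,186 / 13.560 = 1,297,359 s ≈ 360 hours.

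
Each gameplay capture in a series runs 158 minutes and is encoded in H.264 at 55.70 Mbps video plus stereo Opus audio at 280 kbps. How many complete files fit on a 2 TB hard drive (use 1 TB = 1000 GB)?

30

158 min = 9480 s
Audio: 280 kbps = 0.280 Mbps.
Total bitrate: 55.980 Mbps.
Per item: 55.980 Mbps × 9480 s = 530,690 Mb = 66,336 MB.
Capacity: 2 TB = 16,000,000 Mb; 30.15 items → 30 complete.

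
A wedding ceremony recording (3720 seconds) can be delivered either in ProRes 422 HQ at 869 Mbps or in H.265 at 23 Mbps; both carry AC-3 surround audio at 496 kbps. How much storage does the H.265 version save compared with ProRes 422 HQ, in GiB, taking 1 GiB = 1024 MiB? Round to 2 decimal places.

Audio: 496 kbps = 0.496 Mbps.
ProRes 422 HQ: 869.496 Mbps × 3720 s = 3234525.1 Mb = 376.548 GiB.
H.265: 23.496 Mbps × 3720 s = 87405.1 Mb = 10.175 GiB.
Saving: 376.548 − 10.175 = 366.373 GiB.

366.37 GiB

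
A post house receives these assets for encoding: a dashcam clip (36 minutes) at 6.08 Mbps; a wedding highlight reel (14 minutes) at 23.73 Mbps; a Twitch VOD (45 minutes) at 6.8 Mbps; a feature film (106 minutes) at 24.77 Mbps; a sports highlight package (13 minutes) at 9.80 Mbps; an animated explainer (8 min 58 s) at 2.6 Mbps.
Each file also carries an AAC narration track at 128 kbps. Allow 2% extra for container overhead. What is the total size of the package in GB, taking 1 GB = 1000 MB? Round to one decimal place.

Audio: 128 kbps = 0.128 Mbps.
dashcam clip: 6.208 Mbps × 2160 s × 1.02 = 13677.5 Mb
wedding highlight reel: 23.858 Mbps × 840 s × 1.02 = 20441.5 Mb
Twitch VOD: 6.928 Mbps × 2700 s × 1.02 = 19079.7 Mb
feature film: 24.898 Mbps × 6360 s × 1.02 = 161518.3 Mb
sports highlight package: 9.928 Mbps × 780 s × 1.02 = 7898.7 Mb
animated explainer: 2.728 Mbps × 538 s × 1.02 = 1497.0 Mb
Total: 224112.8 Mb = 28014.1 MB.
= 28.01 GB.

28.0 GB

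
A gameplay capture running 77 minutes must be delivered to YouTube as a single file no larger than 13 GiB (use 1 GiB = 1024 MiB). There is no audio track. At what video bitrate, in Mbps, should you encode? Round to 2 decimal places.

24.17 Mbps

Budget: 13 GiB = 111669.1 Mb.
77 min = 4620 s
Total bitrate budget: 111669.1 Mb / 4620 s = 24.171 Mbps.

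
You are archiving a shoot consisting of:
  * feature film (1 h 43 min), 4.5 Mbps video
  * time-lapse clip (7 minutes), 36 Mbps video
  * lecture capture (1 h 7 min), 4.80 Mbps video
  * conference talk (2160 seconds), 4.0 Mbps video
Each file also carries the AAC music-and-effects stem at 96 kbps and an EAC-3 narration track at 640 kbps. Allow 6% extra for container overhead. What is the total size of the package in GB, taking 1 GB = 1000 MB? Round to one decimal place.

Audio total: 96 + 640 = 736 kbps = 0.736 Mbps.
feature film: 5.236 Mbps × 6180 s × 1.06 = 34300.0 Mb
time-lapse clip: 36.736 Mbps × 420 s × 1.06 = 16354.9 Mb
lecture capture: 5.536 Mbps × 4020 s × 1.06 = 23590.0 Mb
conference talk: 4.736 Mbps × 2160 s × 1.06 = 10843.5 Mb
Total: 85088.4 Mb = 10636.1 MB.
= 10.64 GB.

10.6 GB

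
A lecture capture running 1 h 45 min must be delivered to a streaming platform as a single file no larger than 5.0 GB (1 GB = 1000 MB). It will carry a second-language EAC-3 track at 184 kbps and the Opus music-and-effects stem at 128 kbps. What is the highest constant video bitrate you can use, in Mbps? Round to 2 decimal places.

6.04 Mbps

Budget: 5.0 GB = 40000.0 Mb.
1 h 45 min = 105 min = 6300 s
Total bitrate budget: 40000.0 Mb / 6300 s = 6.349 Mbps.
Audio total: 184 + 128 = 312 kbps = 0.312 Mbps.
Video: 6.349 − 0.312 = 6.037 Mbps.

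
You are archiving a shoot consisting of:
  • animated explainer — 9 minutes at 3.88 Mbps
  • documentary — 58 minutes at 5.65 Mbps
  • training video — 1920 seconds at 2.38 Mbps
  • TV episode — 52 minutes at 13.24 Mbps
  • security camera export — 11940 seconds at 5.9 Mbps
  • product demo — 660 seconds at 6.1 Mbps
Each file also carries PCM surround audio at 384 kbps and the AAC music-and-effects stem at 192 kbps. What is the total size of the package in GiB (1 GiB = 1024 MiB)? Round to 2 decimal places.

Audio total: 384 + 192 = 576 kbps = 0.576 Mbps.
animated explainer: 4.456 Mbps × 540 s = 2406.2 Mb
documentary: 6.226 Mbps × 3480 s = 21666.5 Mb
training video: 2.956 Mbps × 1920 s = 5675.5 Mb
TV episode: 13.816 Mbps × 3120 s = 43105.9 Mb
security camera export: 6.476 Mbps × 11940 s = 77323.4 Mb
product demo: 6.676 Mbps × 660 s = 4406.2 Mb
Total: 154583.8 Mb = 19323.0 MB.
= 18.00 GiB.

18.00 GiB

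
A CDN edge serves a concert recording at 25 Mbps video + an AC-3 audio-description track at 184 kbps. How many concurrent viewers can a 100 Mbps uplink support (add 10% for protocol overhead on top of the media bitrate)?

Audio: 184 kbps = 0.184 Mbps.
Per-viewer media rate: 25.184 Mbps.
On the wire with 10% overhead: 27.702 Mbps.
100 Mbps = 100.0 Mbps; 100.0 / 27.702 = 3.61 → 3 viewers.

3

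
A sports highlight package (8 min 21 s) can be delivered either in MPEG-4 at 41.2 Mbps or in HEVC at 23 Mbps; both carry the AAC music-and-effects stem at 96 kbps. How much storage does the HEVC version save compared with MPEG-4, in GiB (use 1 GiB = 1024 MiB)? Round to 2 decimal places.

8 min 21 s = 501 s
Audio: 96 kbps = 0.096 Mbps.
MPEG-4: 41.296 Mbps × 501 s = 20689.3 Mb = 2.409 GiB.
HEVC: 23.096 Mbps × 501 s = 11571.1 Mb = 1.347 GiB.
Saving: 2.409 − 1.347 = 1.061 GiB.

1.06 GiB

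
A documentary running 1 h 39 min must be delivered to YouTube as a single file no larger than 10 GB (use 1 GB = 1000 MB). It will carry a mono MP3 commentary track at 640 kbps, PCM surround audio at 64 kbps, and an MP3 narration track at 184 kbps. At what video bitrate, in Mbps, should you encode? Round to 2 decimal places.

Budget: 10 GB = 80000.0 Mb.
1 h 39 min = 99 min = 5940 s
Total bitrate budget: 80000.0 Mb / 5940 s = 13.468 Mbps.
Audio total: 640 + 64 + 184 = 888 kbps = 0.888 Mbps.
Video: 13.468 − 0.888 = 12.580 Mbps.

12.58 Mbps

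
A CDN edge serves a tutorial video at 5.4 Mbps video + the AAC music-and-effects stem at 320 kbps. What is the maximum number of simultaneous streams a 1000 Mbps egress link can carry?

Audio: 320 kbps = 0.320 Mbps.
Per-viewer media rate: 5.720 Mbps.
1000 Mbps = 1,000 Mbps; 1,000 / 5.720 = 174.83 → 174 viewers.

174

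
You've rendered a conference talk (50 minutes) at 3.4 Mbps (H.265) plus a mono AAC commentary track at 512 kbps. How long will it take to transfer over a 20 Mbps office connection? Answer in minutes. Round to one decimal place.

9.8 minutes

50 min = 3000 s
Audio: 512 kbps = 0.512 Mbps.
Total bitrate: 3.912 Mbps.
File: 3.912 Mbps × 3000 s = 11736.0 Mb.
At 20 Mbps: 11736.0 / 20 = 586.8 s ≈ 9.78 minutes.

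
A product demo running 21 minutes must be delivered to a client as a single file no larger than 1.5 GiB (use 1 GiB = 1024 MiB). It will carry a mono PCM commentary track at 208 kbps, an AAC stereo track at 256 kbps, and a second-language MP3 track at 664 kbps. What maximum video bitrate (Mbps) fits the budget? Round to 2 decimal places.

9.10 Mbps

Budget: 1.5 GiB = 12884.9 Mb.
21 min = 1260 s
Total bitrate budget: 12884.9 Mb / 1260 s = 10.226 Mbps.
Audio total: 208 + 256 + 664 = 1128 kbps = 1.128 Mbps.
Video: 10.226 − 1.128 = 9.098 Mbps.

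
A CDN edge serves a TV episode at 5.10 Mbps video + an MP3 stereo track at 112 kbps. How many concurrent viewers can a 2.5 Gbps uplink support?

479

Audio: 112 kbps = 0.112 Mbps.
Per-viewer media rate: 5.212 Mbps.
2.5 Gbps = 2,500 Mbps; 2,500 / 5.212 = 479.66 → 479 viewers.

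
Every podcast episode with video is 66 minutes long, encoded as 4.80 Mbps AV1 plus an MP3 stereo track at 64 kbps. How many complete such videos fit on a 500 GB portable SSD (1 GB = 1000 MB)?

66 min = 3960 s
Audio: 64 kbps = 0.064 Mbps.
Total bitrate: 4.864 Mbps.
Per item: 4.864 Mbps × 3960 s = 19,261 Mb = 2,408 MB.
Capacity: 500 GB = 4,000,000 Mb; 207.67 items → 207 complete.

207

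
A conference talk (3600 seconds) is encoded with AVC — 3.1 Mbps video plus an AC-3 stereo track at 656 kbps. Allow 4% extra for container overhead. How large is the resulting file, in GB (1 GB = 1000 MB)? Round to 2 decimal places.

Audio: 656 kbps = 0.656 Mbps.
Total bitrate: 3.1 + 0.656 = 3.756 Mbps.
Stream data: 3.756 Mbps × 3600 s = 13521.6 Mb.
With 4% container overhead: ×1.04.
14,062 Mb ÷ 8 = 1,758 MB → 1.758 GB.

1.76 GB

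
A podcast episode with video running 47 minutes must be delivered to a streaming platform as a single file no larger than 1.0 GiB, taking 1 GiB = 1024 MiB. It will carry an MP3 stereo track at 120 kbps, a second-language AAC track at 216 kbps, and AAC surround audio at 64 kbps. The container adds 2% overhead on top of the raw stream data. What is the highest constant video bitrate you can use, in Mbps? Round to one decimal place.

2.6 Mbps

Budget: 1.0 GiB = 8589.9 Mb.
Stream payload after overhead: 8589.9 / 1.02 = 8421.5 Mb.
47 min = 2820 s
Total bitrate budget: 8421.5 Mb / 2820 s = 2.986 Mbps.
Audio total: 120 + 216 + 64 = 400 kbps = 0.400 Mbps.
Video: 2.986 − 0.400 = 2.586 Mbps.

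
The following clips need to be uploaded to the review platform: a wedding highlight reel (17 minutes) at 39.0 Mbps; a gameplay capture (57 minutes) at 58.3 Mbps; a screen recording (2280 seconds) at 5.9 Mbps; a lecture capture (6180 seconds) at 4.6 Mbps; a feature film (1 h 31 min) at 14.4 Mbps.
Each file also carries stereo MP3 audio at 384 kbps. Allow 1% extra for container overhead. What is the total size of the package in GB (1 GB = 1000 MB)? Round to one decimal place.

46.3 GB

Audio: 384 kbps = 0.384 Mbps.
wedding highlight reel: 39.384 Mbps × 1020 s × 1.01 = 40573.4 Mb
gameplay capture: 58.684 Mbps × 3420 s × 1.01 = 202706.3 Mb
screen recording: 6.284 Mbps × 2280 s × 1.01 = 14470.8 Mb
lecture capture: 4.984 Mbps × 6180 s × 1.01 = 31109.1 Mb
feature film: 14.784 Mbps × 5460 s × 1.01 = 81527.8 Mb
Total: 370387.4 Mb = 46298.4 MB.
= 46.30 GB.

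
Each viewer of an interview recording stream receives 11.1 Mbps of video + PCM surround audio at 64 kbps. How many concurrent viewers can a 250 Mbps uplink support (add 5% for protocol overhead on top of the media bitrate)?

Audio: 64 kbps = 0.064 Mbps.
Per-viewer media rate: 11.164 Mbps.
On the wire with 5% overhead: 11.722 Mbps.
250 Mbps = 250.0 Mbps; 250.0 / 11.722 = 21.33 → 21 viewers.

21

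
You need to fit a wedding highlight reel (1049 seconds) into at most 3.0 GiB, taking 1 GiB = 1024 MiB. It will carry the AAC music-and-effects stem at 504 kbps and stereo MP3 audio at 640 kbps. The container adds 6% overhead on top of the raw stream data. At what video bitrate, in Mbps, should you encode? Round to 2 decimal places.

Budget: 3.0 GiB = 25769.8 Mb.
Stream payload after overhead: 25769.8 / 1.06 = 24311.1 Mb.
Total bitrate budget: 24311.1 Mb / 1049 s = 23.176 Mbps.
Audio total: 504 + 640 = 1144 kbps = 1.144 Mbps.
Video: 23.176 − 1.144 = 22.032 Mbps.

22.03 Mbps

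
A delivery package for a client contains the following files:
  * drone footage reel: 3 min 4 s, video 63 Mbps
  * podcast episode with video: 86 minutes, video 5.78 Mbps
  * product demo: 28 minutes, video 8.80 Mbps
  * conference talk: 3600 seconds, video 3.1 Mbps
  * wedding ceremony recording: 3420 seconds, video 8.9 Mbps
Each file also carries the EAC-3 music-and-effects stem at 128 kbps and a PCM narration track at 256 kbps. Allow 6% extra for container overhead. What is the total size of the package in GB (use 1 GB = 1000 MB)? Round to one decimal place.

13.7 GB

Audio total: 128 + 256 = 384 kbps = 0.384 Mbps.
drone footage reel: 63.384 Mbps × 184 s × 1.06 = 12362.4 Mb
podcast episode with video: 6.164 Mbps × 5160 s × 1.06 = 33714.6 Mb
product demo: 9.184 Mbps × 1680 s × 1.06 = 16354.9 Mb
conference talk: 3.484 Mbps × 3600 s × 1.06 = 13294.9 Mb
wedding ceremony recording: 9.284 Mbps × 3420 s × 1.06 = 33656.4 Mb
Total: 109383.2 Mb = 13672.9 MB.
= 13.67 GB.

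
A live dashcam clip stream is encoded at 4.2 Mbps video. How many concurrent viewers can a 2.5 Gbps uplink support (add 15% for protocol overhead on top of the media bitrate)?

517

On the wire with 15% overhead: 4.830 Mbps.
2.5 Gbps = 2,500 Mbps; 2,500 / 4.830 = 517.60 → 517 viewers.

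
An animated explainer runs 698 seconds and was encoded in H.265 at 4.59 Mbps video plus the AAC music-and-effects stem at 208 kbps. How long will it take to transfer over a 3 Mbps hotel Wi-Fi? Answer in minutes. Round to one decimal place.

18.6 minutes

Audio: 208 kbps = 0.208 Mbps.
Total bitrate: 4.798 Mbps.
File: 4.798 Mbps × 698 s = 3349.0 Mb.
At 3 Mbps: 3349.0 / 3 = 1116.3 s ≈ 18.6 minutes.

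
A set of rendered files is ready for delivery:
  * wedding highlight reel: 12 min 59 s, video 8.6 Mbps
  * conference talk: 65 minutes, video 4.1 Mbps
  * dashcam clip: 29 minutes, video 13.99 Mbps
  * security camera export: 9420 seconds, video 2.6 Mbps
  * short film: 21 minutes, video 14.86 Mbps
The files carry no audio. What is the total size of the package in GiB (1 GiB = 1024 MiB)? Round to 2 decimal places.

10.51 GiB

wedding highlight reel: 8.600 Mbps × 779 s = 6699.4 Mb
conference talk: 4.100 Mbps × 3900 s = 15990.0 Mb
dashcam clip: 13.990 Mbps × 1740 s = 24342.6 Mb
security camera export: 2.600 Mbps × 9420 s = 24492.0 Mb
short film: 14.860 Mbps × 1260 s = 18723.6 Mb
Total: 90247.6 Mb = 11281.0 MB.
= 10.51 GiB.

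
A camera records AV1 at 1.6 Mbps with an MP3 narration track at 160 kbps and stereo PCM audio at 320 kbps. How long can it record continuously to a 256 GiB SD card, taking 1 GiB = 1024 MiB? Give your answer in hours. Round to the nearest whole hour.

Audio total: 160 + 320 = 480 kbps = 0.480 Mbps.
Total bitrate: 1.6 + 0.480 = 2.080 Mbps.
Capacity: 256 GiB = 2,199,023 Mb.
Recording time: 2,199,023 / 2.080 = 1,057,223 s ≈ 294 hours.

294 hours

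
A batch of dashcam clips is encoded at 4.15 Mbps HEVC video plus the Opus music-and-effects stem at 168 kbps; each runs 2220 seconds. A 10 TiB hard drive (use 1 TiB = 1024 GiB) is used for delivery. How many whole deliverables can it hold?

9176

Audio: 168 kbps = 0.168 Mbps.
Total bitrate: 4.318 Mbps.
Per item: 4.318 Mbps × 2220 s = 9,586 Mb = 1,198 MB.
Capacity: 10 TiB = 87,960,930 Mb; 9176.02 items → 9176 complete.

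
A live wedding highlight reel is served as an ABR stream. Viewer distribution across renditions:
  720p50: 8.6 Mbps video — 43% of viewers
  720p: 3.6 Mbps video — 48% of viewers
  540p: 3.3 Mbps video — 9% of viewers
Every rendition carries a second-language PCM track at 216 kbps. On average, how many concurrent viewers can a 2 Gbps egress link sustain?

336

Audio: 216 kbps = 0.216 Mbps.
Average per-viewer bitrate: 0.43×8.816 + 0.48×3.816 + 0.09×3.516 = 5.939 Mbps.
2 Gbps = 2,000 Mbps; 2,000 / 5.939 = 336.76 → 336.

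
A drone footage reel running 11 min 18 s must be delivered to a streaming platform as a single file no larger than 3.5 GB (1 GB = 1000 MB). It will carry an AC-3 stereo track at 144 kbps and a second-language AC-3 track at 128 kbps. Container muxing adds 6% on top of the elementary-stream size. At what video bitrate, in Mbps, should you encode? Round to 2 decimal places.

38.69 Mbps

Budget: 3.5 GB = 28000.0 Mb.
Stream payload after overhead: 28000.0 / 1.06 = 26415.1 Mb.
11 min 18 s = 678 s
Total bitrate budget: 26415.1 Mb / 678 s = 38.960 Mbps.
Audio total: 144 + 128 = 272 kbps = 0.272 Mbps.
Video: 38.960 − 0.272 = 38.688 Mbps.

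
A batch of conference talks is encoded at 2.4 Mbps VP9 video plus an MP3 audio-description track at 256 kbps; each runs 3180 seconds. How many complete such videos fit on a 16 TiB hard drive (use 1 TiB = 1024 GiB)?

Audio: 256 kbps = 0.256 Mbps.
Total bitrate: 2.656 Mbps.
Per item: 2.656 Mbps × 3180 s = 8,446 Mb = 1,056 MB.
Capacity: 16 TiB = 140,737,488 Mb; 16663.05 items → 16663 complete.

16663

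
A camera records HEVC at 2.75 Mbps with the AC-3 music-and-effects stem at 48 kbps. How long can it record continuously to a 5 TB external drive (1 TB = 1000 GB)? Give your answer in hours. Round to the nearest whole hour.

Audio: 48 kbps = 0.048 Mbps.
Total bitrate: 2.75 + 0.048 = 2.798 Mbps.
Capacity: 5 TB = 40,000,000 Mb.
Recording time: 40,000,000 / 2.798 = 14,295,926 s ≈ 3,971 hours.

3971 hours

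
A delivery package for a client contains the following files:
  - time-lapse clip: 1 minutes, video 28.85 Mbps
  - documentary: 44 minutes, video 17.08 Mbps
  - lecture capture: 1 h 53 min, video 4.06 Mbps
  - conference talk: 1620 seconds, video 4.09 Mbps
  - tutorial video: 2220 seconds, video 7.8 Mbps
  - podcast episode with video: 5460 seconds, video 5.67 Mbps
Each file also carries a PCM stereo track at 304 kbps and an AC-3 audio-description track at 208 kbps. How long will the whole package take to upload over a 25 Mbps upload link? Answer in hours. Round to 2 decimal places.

Audio total: 304 + 208 = 512 kbps = 0.512 Mbps.
time-lapse clip: 29.362 Mbps × 60 s = 1761.7 Mb
documentary: 17.592 Mbps × 2640 s = 46442.9 Mb
lecture capture: 4.572 Mbps × 6780 s = 30998.2 Mb
conference talk: 4.602 Mbps × 1620 s = 7455.2 Mb
tutorial video: 8.312 Mbps × 2220 s = 18452.6 Mb
podcast episode with video: 6.182 Mbps × 5460 s = 33753.7 Mb
Total: 138864.4 Mb = 17358.0 MB.
At 25 Mbps: 138864.4 / 25 = 5555 s ≈ 1.54 hours.

1.54 hours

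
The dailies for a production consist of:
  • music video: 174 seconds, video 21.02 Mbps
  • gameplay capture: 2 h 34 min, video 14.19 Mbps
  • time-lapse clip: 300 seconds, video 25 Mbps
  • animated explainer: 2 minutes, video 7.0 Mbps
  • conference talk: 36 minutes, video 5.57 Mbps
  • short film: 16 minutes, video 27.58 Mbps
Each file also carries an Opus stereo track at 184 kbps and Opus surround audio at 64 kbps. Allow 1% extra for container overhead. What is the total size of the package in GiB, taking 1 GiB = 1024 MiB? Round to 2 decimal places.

21.73 GiB

Audio total: 184 + 64 = 248 kbps = 0.248 Mbps.
music video: 21.268 Mbps × 174 s × 1.01 = 3737.6 Mb
gameplay capture: 14.438 Mbps × 9240 s × 1.01 = 134741.2 Mb
time-lapse clip: 25.248 Mbps × 300 s × 1.01 = 7650.1 Mb
animated explainer: 7.248 Mbps × 120 s × 1.01 = 878.5 Mb
conference talk: 5.818 Mbps × 2160 s × 1.01 = 12692.5 Mb
short film: 27.828 Mbps × 960 s × 1.01 = 26982.0 Mb
Total: 186682.0 Mb = 23335.3 MB.
= 21.73 GiB.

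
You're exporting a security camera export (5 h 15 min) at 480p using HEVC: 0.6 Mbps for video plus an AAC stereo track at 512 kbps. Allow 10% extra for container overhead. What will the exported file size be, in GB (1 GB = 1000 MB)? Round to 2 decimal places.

2.89 GB

5 h 15 min = 315 min = 18900 s
Audio: 512 kbps = 0.512 Mbps.
Total bitrate: 0.6 + 0.512 = 1.112 Mbps.
Stream data: 1.112 Mbps × 18900 s = 21016.8 Mb.
With 10% container overhead: ×1.10.
23,118 Mb ÷ 8 = 2,890 MB → 2.890 GB.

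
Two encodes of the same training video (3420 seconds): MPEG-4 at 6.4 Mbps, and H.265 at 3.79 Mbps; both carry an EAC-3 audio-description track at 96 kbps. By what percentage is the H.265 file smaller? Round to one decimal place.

Audio: 96 kbps = 0.096 Mbps.
MPEG-4: 6.496 Mbps × 3420 s = 22216.3 Mb = 2.777 GB.
H.265: 3.886 Mbps × 3420 s = 13290.1 Mb = 1.661 GB.
Reduction: (1 − 1.661/2.777) × 100 = 40.18%.

40.2%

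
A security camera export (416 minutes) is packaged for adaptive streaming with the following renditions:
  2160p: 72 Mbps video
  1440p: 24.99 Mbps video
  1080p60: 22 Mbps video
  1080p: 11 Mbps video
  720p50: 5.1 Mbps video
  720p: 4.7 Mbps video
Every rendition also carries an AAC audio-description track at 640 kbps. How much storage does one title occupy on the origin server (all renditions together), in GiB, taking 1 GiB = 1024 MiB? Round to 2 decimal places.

416 min = 24960 s
Audio: 640 kbps = 0.640 Mbps.
Sum of rendition bitrates: (72+0.640) + (24.99+0.640) + (22+0.640) + (11+0.640) + (5.1+0.640) + (4.7+0.640) = 143.630 Mbps.
× 24960 s = 3,585,005 Mb = 448,126 MB = 417.3 GiB.

417.35 GiB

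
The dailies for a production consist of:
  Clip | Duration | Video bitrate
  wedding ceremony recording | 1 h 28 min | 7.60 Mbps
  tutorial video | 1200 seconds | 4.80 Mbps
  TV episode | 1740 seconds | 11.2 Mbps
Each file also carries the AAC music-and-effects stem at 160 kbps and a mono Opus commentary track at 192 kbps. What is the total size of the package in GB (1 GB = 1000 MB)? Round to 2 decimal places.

8.53 GB

Audio total: 160 + 192 = 352 kbps = 0.352 Mbps.
wedding ceremony recording: 7.952 Mbps × 5280 s = 41986.6 Mb
tutorial video: 5.152 Mbps × 1200 s = 6182.4 Mb
TV episode: 11.552 Mbps × 1740 s = 20100.5 Mb
Total: 68269.4 Mb = 8533.7 MB.
= 8.534 GB.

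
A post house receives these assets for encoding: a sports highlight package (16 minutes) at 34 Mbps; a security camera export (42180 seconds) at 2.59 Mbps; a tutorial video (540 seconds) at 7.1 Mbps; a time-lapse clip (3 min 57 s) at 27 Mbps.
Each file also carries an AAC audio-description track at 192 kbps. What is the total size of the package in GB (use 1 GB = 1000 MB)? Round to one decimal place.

20.1 GB

Audio: 192 kbps = 0.192 Mbps.
sports highlight package: 34.192 Mbps × 960 s = 32824.3 Mb
security camera export: 2.782 Mbps × 42180 s = 117344.8 Mb
tutorial video: 7.292 Mbps × 540 s = 3937.7 Mb
time-lapse clip: 27.192 Mbps × 237 s = 6444.5 Mb
Total: 160551.3 Mb = 20068.9 MB.
= 20.07 GB.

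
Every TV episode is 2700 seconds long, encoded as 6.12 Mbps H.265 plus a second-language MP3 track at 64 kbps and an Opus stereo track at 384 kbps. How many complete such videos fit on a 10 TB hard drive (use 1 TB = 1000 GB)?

4511

Audio total: 64 + 384 = 448 kbps = 0.448 Mbps.
Total bitrate: 6.568 Mbps.
Per item: 6.568 Mbps × 2700 s = 17,734 Mb = 2,217 MB.
Capacity: 10 TB = 80,000,000 Mb; 4511.21 items → 4511 complete.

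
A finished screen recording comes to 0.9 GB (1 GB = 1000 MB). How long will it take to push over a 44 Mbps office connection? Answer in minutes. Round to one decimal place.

File: 0.9 GB = 7200.0 Mb.
At 44 Mbps: 7200.0 / 44 = 163.6 s ≈ 2.73 minutes.

2.7 minutes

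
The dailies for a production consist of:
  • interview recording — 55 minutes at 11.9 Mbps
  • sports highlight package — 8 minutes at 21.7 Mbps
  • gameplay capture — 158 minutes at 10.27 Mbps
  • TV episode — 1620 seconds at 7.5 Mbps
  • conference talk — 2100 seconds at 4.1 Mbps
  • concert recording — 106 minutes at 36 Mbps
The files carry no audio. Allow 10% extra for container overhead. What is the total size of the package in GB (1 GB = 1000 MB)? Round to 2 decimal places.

interview recording: 11.900 Mbps × 3300 s × 1.10 = 43197.0 Mb
sports highlight package: 21.700 Mbps × 480 s × 1.10 = 11457.6 Mb
gameplay capture: 10.270 Mbps × 9480 s × 1.10 = 107095.6 Mb
TV episode: 7.500 Mbps × 1620 s × 1.10 = 13365.0 Mb
conference talk: 4.100 Mbps × 2100 s × 1.10 = 9471.0 Mb
concert recording: 36.000 Mbps × 6360 s × 1.10 = 251856.0 Mb
Total: 436442.2 Mb = 54555.3 MB.
= 54.56 GB.

54.56 GB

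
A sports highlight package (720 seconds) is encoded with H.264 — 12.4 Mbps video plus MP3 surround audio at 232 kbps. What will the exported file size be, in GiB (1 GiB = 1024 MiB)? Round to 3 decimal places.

Audio: 232 kbps = 0.232 Mbps.
Total bitrate: 12.4 + 0.232 = 12.632 Mbps.
Stream data: 12.632 Mbps × 720 s = 9095.0 Mb.
9,095 Mb = 1,136,880,000 bytes ÷ 1,073,741,824 = 1.059 GiB.

1.059 GiB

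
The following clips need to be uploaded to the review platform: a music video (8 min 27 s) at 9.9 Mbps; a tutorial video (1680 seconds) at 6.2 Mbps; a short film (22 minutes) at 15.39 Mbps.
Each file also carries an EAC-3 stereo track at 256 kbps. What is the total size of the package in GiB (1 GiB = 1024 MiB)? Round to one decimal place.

Audio: 256 kbps = 0.256 Mbps.
music video: 10.156 Mbps × 507 s = 5149.1 Mb
tutorial video: 6.456 Mbps × 1680 s = 10846.1 Mb
short film: 15.646 Mbps × 1320 s = 20652.7 Mb
Total: 36647.9 Mb = 4581.0 MB.
= 4.266 GiB.

4.3 GiB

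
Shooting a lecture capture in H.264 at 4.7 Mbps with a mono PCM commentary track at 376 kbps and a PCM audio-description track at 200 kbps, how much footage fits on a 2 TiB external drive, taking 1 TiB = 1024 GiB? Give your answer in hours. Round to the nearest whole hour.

926 hours

Audio total: 376 + 200 = 576 kbps = 0.576 Mbps.
Total bitrate: 4.7 + 0.576 = 5.276 Mbps.
Capacity: 2 TiB = 17,592,186 Mb.
Recording time: 17,592,186 / 5.276 = 3,334,379 s ≈ 926 hours.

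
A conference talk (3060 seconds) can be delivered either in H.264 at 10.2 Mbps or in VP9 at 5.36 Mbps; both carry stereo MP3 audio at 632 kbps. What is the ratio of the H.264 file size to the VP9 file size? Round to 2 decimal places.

Audio: 632 kbps = 0.632 Mbps.
H.264: 10.832 Mbps × 3060 s = 33145.9 Mb = 4.143 GB.
VP9: 5.992 Mbps × 3060 s = 18335.5 Mb = 2.292 GB.
Ratio: 4.143 / 2.292 = 1.808.

1.81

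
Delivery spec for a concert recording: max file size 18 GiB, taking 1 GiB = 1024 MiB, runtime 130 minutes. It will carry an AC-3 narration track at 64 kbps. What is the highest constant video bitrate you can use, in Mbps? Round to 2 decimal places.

Budget: 18 GiB = 154618.8 Mb.
130 min = 7800 s
Total bitrate budget: 154618.8 Mb / 7800 s = 19.823 Mbps.
Audio: 64 kbps = 0.064 Mbps.
Video: 19.823 − 0.064 = 19.759 Mbps.

19.76 Mbps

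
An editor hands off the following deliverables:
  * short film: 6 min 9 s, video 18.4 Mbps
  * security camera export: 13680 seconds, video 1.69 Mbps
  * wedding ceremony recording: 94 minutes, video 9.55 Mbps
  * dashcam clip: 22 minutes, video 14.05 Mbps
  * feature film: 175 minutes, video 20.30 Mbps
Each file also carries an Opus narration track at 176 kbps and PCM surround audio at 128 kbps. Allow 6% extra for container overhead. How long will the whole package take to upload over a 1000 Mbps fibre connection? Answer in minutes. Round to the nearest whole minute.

Audio total: 176 + 128 = 304 kbps = 0.304 Mbps.
short film: 18.704 Mbps × 369 s × 1.06 = 7315.9 Mb
security camera export: 1.994 Mbps × 13680 s × 1.06 = 28914.6 Mb
wedding ceremony recording: 9.854 Mbps × 5640 s × 1.06 = 58911.2 Mb
dashcam clip: 14.354 Mbps × 1320 s × 1.06 = 20084.1 Mb
feature film: 20.604 Mbps × 10500 s × 1.06 = 229322.5 Mb
Total: 344548.3 Mb = 43068.5 MB.
At 1000 Mbps: 344548.3 / 1000 = 345 s ≈ 5.74 minutes.

6 minutes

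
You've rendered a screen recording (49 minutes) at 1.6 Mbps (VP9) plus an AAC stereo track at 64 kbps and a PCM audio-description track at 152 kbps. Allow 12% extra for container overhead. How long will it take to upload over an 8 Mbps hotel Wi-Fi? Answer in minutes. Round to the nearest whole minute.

12 minutes

49 min = 2940 s
Audio total: 64 + 152 = 216 kbps = 0.216 Mbps.
Total bitrate: 1.816 Mbps.
File: 1.816 Mbps × 2940 s = 5339.0 Mb.
With 12% container overhead: ×1.12. → 5979.7 Mb.
At 8 Mbps: 5979.7 / 8 = 747.5 s ≈ 12.5 minutes.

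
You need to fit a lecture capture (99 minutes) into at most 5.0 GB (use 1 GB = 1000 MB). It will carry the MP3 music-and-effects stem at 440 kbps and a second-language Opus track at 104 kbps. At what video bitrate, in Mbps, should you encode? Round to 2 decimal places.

6.19 Mbps

Budget: 5.0 GB = 40000.0 Mb.
99 min = 5940 s
Total bitrate budget: 40000.0 Mb / 5940 s = 6.734 Mbps.
Audio total: 440 + 104 = 544 kbps = 0.544 Mbps.
Video: 6.734 − 0.544 = 6.190 Mbps.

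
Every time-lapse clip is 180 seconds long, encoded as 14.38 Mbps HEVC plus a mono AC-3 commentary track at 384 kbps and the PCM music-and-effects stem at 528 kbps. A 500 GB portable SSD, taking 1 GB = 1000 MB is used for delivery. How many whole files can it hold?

1453

Audio total: 384 + 528 = 912 kbps = 0.912 Mbps.
Total bitrate: 15.292 Mbps.
Per item: 15.292 Mbps × 180 s = 2,753 Mb = 344.1 MB.
Capacity: 500 GB = 4,000,000 Mb; 1453.19 items → 1453 complete.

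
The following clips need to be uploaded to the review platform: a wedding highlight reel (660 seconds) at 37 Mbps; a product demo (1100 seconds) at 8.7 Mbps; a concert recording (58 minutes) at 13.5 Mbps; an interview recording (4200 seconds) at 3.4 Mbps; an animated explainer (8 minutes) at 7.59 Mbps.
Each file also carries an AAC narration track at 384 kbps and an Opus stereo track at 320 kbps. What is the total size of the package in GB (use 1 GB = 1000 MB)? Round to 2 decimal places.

Audio total: 384 + 320 = 704 kbps = 0.704 Mbps.
wedding highlight reel: 37.704 Mbps × 660 s = 24884.6 Mb
product demo: 9.404 Mbps × 1100 s = 10344.4 Mb
concert recording: 14.204 Mbps × 3480 s = 49429.9 Mb
interview recording: 4.104 Mbps × 4200 s = 17236.8 Mb
animated explainer: 8.294 Mbps × 480 s = 3981.1 Mb
Total: 105876.9 Mb = 13234.6 MB.
= 13.23 GB.

13.23 GB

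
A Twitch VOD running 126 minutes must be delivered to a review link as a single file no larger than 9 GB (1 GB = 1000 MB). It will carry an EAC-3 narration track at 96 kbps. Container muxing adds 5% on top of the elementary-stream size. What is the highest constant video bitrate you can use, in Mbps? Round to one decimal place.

Budget: 9 GB = 72000.0 Mb.
Stream payload after overhead: 72000.0 / 1.05 = 68571.4 Mb.
126 min = 7560 s
Total bitrate budget: 68571.4 Mb / 7560 s = 9.070 Mbps.
Audio: 96 kbps = 0.096 Mbps.
Video: 9.070 − 0.096 = 8.974 Mbps.

9.0 Mbps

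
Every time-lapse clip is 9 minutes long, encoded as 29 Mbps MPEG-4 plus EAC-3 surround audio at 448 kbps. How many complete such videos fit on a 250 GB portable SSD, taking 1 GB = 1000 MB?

9 min = 540 s
Audio: 448 kbps = 0.448 Mbps.
Total bitrate: 29.448 Mbps.
Per item: 29.448 Mbps × 540 s = 15,902 Mb = 1,988 MB.
Capacity: 250 GB = 2,000,000 Mb; 125.77 items → 125 complete.

125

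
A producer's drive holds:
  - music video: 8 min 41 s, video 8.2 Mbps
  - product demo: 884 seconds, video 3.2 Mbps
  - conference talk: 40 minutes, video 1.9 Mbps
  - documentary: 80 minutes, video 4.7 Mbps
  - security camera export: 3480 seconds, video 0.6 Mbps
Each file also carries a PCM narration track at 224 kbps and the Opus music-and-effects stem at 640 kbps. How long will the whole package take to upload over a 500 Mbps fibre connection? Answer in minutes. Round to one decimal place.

Audio total: 224 + 640 = 864 kbps = 0.864 Mbps.
music video: 9.064 Mbps × 521 s = 4722.3 Mb
product demo: 4.064 Mbps × 884 s = 3592.6 Mb
conference talk: 2.764 Mbps × 2400 s = 6633.6 Mb
documentary: 5.564 Mbps × 4800 s = 26707.2 Mb
security camera export: 1.464 Mbps × 3480 s = 5094.7 Mb
Total: 46750.4 Mb = 5843.8 MB.
At 500 Mbps: 46750.4 / 500 = 94 s ≈ 1.56 minutes.

1.6 minutes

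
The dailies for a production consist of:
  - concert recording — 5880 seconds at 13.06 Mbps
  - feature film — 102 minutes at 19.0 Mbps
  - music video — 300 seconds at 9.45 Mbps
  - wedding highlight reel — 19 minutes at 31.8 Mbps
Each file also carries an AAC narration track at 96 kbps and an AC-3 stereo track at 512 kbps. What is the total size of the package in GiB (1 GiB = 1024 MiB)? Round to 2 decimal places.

27.98 GiB

Audio total: 96 + 512 = 608 kbps = 0.608 Mbps.
concert recording: 13.668 Mbps × 5880 s = 80367.8 Mb
feature film: 19.608 Mbps × 6120 s = 120001.0 Mb
music video: 10.058 Mbps × 300 s = 3017.4 Mb
wedding highlight reel: 32.408 Mbps × 1140 s = 36945.1 Mb
Total: 240331.3 Mb = 30041.4 MB.
= 27.98 GiB.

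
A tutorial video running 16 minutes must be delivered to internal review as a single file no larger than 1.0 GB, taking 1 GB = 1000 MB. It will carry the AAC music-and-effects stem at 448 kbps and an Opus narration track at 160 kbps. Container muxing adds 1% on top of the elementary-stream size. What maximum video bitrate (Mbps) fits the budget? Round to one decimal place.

7.6 Mbps

Budget: 1.0 GB = 8000.0 Mb.
Stream payload after overhead: 8000.0 / 1.01 = 7920.8 Mb.
16 min = 960 s
Total bitrate budget: 7920.8 Mb / 960 s = 8.251 Mbps.
Audio total: 448 + 160 = 608 kbps = 0.608 Mbps.
Video: 8.251 − 0.608 = 7.643 Mbps.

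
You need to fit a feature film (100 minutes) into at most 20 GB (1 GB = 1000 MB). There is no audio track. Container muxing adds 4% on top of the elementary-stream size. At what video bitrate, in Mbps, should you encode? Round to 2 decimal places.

25.64 Mbps

Budget: 20 GB = 160000.0 Mb.
Stream payload after overhead: 160000.0 / 1.04 = 153846.2 Mb.
100 min = 6000 s
Total bitrate budget: 153846.2 Mb / 6000 s = 25.641 Mbps.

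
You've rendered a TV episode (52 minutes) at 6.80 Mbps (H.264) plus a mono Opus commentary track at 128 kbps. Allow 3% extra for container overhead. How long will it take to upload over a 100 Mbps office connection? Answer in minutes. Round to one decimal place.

3.7 minutes

52 min = 3120 s
Audio: 128 kbps = 0.128 Mbps.
Total bitrate: 6.928 Mbps.
File: 6.928 Mbps × 3120 s = 21615.4 Mb.
With 3% container overhead: ×1.03. → 22263.8 Mb.
At 100 Mbps: 22263.8 / 100 = 222.6 s ≈ 3.71 minutes.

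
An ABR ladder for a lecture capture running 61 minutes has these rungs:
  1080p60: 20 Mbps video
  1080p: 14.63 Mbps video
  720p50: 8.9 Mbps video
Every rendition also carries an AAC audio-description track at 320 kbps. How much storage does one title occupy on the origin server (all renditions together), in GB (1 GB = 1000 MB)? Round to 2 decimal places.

61 min = 3660 s
Audio: 320 kbps = 0.320 Mbps.
Sum of rendition bitrates: (20+0.320) + (14.63+0.320) + (8.9+0.320) = 44.490 Mbps.
× 3660 s = 162,833 Mb = 20,354 MB = 20.35 GB.

20.35 GB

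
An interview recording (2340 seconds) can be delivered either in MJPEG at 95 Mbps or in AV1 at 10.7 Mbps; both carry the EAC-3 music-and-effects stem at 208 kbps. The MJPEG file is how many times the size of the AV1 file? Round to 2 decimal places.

Audio: 208 kbps = 0.208 Mbps.
MJPEG: 95.208 Mbps × 2340 s = 222786.7 Mb = 27.848 GB.
AV1: 10.908 Mbps × 2340 s = 25524.7 Mb = 3.191 GB.
Ratio: 27.848 / 3.191 = 8.728.

8.73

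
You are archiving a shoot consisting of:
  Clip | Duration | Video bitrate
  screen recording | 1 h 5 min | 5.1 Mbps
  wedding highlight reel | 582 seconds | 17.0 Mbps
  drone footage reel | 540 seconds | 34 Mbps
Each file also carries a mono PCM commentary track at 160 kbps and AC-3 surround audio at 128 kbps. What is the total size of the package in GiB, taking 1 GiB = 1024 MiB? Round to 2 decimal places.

Audio total: 160 + 128 = 288 kbps = 0.288 Mbps.
screen recording: 5.388 Mbps × 3900 s = 21013.2 Mb
wedding highlight reel: 17.288 Mbps × 582 s = 10061.6 Mb
drone footage reel: 34.288 Mbps × 540 s = 18515.5 Mb
Total: 49590.3 Mb = 6198.8 MB.
= 5.773 GiB.

5.77 GiB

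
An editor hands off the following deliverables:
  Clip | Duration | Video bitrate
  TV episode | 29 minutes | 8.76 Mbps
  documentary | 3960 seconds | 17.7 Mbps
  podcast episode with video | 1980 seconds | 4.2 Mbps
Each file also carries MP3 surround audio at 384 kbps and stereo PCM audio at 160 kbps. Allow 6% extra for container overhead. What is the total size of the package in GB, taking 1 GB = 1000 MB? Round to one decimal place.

13.0 GB

Audio total: 384 + 160 = 544 kbps = 0.544 Mbps.
TV episode: 9.304 Mbps × 1740 s × 1.06 = 17160.3 Mb
documentary: 18.244 Mbps × 3960 s × 1.06 = 76581.0 Mb
podcast episode with video: 4.744 Mbps × 1980 s × 1.06 = 9956.7 Mb
Total: 103698.0 Mb = 12962.3 MB.
= 12.96 GB.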